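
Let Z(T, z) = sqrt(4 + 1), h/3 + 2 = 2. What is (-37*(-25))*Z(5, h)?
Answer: 925*sqrt(5) ≈ 2068.4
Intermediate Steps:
h = 0 (h = -6 + 3*2 = -6 + 6 = 0)
Z(T, z) = sqrt(5)
(-37*(-25))*Z(5, h) = (-37*(-25))*sqrt(5) = 925*sqrt(5)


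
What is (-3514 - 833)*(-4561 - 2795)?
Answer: 31976532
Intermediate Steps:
(-3514 - 833)*(-4561 - 2795) = -4347*(-7356) = 31976532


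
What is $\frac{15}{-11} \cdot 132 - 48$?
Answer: $-228$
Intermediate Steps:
$\frac{15}{-11} \cdot 132 - 48 = 15 \left(- \frac{1}{11}\right) 132 - 48 = \left(- \frac{15}{11}\right) 132 - 48 = -180 - 48 = -228$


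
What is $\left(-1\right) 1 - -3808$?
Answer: $3807$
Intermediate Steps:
$\left(-1\right) 1 - -3808 = -1 + 3808 = 3807$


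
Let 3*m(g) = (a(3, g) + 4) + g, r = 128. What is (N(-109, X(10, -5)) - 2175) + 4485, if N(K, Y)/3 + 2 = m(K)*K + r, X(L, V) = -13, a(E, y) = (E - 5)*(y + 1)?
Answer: -9411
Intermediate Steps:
a(E, y) = (1 + y)*(-5 + E) (a(E, y) = (-5 + E)*(1 + y) = (1 + y)*(-5 + E))
m(g) = ⅔ - g/3 (m(g) = (((-5 + 3 - 5*g + 3*g) + 4) + g)/3 = (((-2 - 2*g) + 4) + g)/3 = ((2 - 2*g) + g)/3 = (2 - g)/3 = ⅔ - g/3)
N(K, Y) = 378 + 3*K*(⅔ - K/3) (N(K, Y) = -6 + 3*((⅔ - K/3)*K + 128) = -6 + 3*(K*(⅔ - K/3) + 128) = -6 + 3*(128 + K*(⅔ - K/3)) = -6 + (384 + 3*K*(⅔ - K/3)) = 378 + 3*K*(⅔ - K/3))
(N(-109, X(10, -5)) - 2175) + 4485 = ((378 - 109*(2 - 1*(-109))) - 2175) + 4485 = ((378 - 109*(2 + 109)) - 2175) + 4485 = ((378 - 109*111) - 2175) + 4485 = ((378 - 12099) - 2175) + 4485 = (-11721 - 2175) + 4485 = -13896 + 4485 = -9411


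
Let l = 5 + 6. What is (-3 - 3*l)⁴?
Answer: 1679616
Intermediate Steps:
l = 11
(-3 - 3*l)⁴ = (-3 - 3*11)⁴ = (-3 - 33)⁴ = (-36)⁴ = 1679616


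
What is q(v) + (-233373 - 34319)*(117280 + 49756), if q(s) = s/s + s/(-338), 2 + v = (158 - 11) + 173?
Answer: -7556699954118/169 ≈ -4.4714e+10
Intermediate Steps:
v = 318 (v = -2 + ((158 - 11) + 173) = -2 + (147 + 173) = -2 + 320 = 318)
q(s) = 1 - s/338 (q(s) = 1 + s*(-1/338) = 1 - s/338)
q(v) + (-233373 - 34319)*(117280 + 49756) = (1 - 1/338*318) + (-233373 - 34319)*(117280 + 49756) = (1 - 159/169) - 267692*167036 = 10/169 - 44714200912 = -7556699954118/169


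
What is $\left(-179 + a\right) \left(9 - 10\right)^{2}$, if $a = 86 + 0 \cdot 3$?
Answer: $-93$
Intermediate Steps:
$a = 86$ ($a = 86 + 0 = 86$)
$\left(-179 + a\right) \left(9 - 10\right)^{2} = \left(-179 + 86\right) \left(9 - 10\right)^{2} = - 93 \left(9 - 10\right)^{2} = - 93 \left(-1\right)^{2} = \left(-93\right) 1 = -93$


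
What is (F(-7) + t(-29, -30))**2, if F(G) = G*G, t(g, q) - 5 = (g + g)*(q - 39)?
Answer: 16451136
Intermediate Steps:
t(g, q) = 5 + 2*g*(-39 + q) (t(g, q) = 5 + (g + g)*(q - 39) = 5 + (2*g)*(-39 + q) = 5 + 2*g*(-39 + q))
F(G) = G**2
(F(-7) + t(-29, -30))**2 = ((-7)**2 + (5 - 78*(-29) + 2*(-29)*(-30)))**2 = (49 + (5 + 2262 + 1740))**2 = (49 + 4007)**2 = 4056**2 = 16451136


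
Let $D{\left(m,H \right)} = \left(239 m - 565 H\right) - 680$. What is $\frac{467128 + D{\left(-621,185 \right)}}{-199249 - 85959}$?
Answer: $- \frac{26688}{35651} \approx -0.74859$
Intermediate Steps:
$D{\left(m,H \right)} = -680 - 565 H + 239 m$ ($D{\left(m,H \right)} = \left(- 565 H + 239 m\right) - 680 = -680 - 565 H + 239 m$)
$\frac{467128 + D{\left(-621,185 \right)}}{-199249 - 85959} = \frac{467128 - 253624}{-199249 - 85959} = \frac{467128 - 253624}{-285208} = \left(467128 - 253624\right) \left(- \frac{1}{285208}\right) = 213504 \left(- \frac{1}{285208}\right) = - \frac{26688}{35651}$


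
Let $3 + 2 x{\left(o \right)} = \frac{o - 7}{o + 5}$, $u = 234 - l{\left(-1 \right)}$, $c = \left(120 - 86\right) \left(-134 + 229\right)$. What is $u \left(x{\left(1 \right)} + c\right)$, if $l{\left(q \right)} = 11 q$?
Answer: $790860$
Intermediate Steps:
$c = 3230$ ($c = 34 \cdot 95 = 3230$)
$u = 245$ ($u = 234 - 11 \left(-1\right) = 234 - -11 = 234 + 11 = 245$)
$x{\left(o \right)} = - \frac{3}{2} + \frac{-7 + o}{2 \left(5 + o\right)}$ ($x{\left(o \right)} = - \frac{3}{2} + \frac{\left(o - 7\right) \frac{1}{o + 5}}{2} = - \frac{3}{2} + \frac{\left(-7 + o\right) \frac{1}{5 + o}}{2} = - \frac{3}{2} + \frac{\frac{1}{5 + o} \left(-7 + o\right)}{2} = - \frac{3}{2} + \frac{-7 + o}{2 \left(5 + o\right)}$)
$u \left(x{\left(1 \right)} + c\right) = 245 \left(\frac{-11 - 1}{5 + 1} + 3230\right) = 245 \left(\frac{-11 - 1}{6} + 3230\right) = 245 \left(\frac{1}{6} \left(-12\right) + 3230\right) = 245 \left(-2 + 3230\right) = 245 \cdot 3228 = 790860$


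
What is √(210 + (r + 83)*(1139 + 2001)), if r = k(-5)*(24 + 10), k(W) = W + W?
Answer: I*√806770 ≈ 898.2*I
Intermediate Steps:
k(W) = 2*W
r = -340 (r = (2*(-5))*(24 + 10) = -10*34 = -340)
√(210 + (r + 83)*(1139 + 2001)) = √(210 + (-340 + 83)*(1139 + 2001)) = √(210 - 257*3140) = √(210 - 806980) = √(-806770) = I*√806770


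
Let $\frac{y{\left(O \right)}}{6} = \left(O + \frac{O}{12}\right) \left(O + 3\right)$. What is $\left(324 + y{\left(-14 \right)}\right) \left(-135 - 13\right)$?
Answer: $-196100$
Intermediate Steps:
$y{\left(O \right)} = \frac{13 O \left(3 + O\right)}{2}$ ($y{\left(O \right)} = 6 \left(O + \frac{O}{12}\right) \left(O + 3\right) = 6 \left(O + O \frac{1}{12}\right) \left(3 + O\right) = 6 \left(O + \frac{O}{12}\right) \left(3 + O\right) = 6 \frac{13 O}{12} \left(3 + O\right) = 6 \frac{13 O \left(3 + O\right)}{12} = \frac{13 O \left(3 + O\right)}{2}$)
$\left(324 + y{\left(-14 \right)}\right) \left(-135 - 13\right) = \left(324 + \frac{13}{2} \left(-14\right) \left(3 - 14\right)\right) \left(-135 - 13\right) = \left(324 + \frac{13}{2} \left(-14\right) \left(-11\right)\right) \left(-135 - 13\right) = \left(324 + 1001\right) \left(-135 - 13\right) = 1325 \left(-148\right) = -196100$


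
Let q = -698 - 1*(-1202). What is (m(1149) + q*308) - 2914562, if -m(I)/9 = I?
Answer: -2769671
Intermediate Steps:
m(I) = -9*I
q = 504 (q = -698 + 1202 = 504)
(m(1149) + q*308) - 2914562 = (-9*1149 + 504*308) - 2914562 = (-10341 + 155232) - 2914562 = 144891 - 2914562 = -2769671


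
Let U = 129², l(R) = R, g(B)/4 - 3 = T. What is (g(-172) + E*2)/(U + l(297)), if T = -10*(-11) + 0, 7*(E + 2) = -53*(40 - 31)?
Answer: 1091/59283 ≈ 0.018403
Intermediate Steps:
E = -491/7 (E = -2 + (-53*(40 - 31))/7 = -2 + (-53*9)/7 = -2 + (⅐)*(-477) = -2 - 477/7 = -491/7 ≈ -70.143)
T = 110 (T = 110 + 0 = 110)
g(B) = 452 (g(B) = 12 + 4*110 = 12 + 440 = 452)
U = 16641
(g(-172) + E*2)/(U + l(297)) = (452 - 491/7*2)/(16641 + 297) = (452 - 982/7)/16938 = (2182/7)*(1/16938) = 1091/59283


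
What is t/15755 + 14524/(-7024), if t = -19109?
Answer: -90761809/27665780 ≈ -3.2807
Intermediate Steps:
t/15755 + 14524/(-7024) = -19109/15755 + 14524/(-7024) = -19109*1/15755 + 14524*(-1/7024) = -19109/15755 - 3631/1756 = -90761809/27665780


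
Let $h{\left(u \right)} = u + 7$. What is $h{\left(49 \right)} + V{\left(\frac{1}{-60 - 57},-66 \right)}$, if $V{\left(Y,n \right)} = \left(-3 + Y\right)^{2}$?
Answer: $\frac{890488}{13689} \approx 65.051$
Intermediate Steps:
$h{\left(u \right)} = 7 + u$
$h{\left(49 \right)} + V{\left(\frac{1}{-60 - 57},-66 \right)} = \left(7 + 49\right) + \left(-3 + \frac{1}{-60 - 57}\right)^{2} = 56 + \left(-3 + \frac{1}{-117}\right)^{2} = 56 + \left(-3 - \frac{1}{117}\right)^{2} = 56 + \left(- \frac{352}{117}\right)^{2} = 56 + \frac{123904}{13689} = \frac{890488}{13689}$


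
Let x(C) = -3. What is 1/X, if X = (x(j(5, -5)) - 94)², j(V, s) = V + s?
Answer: 1/9409 ≈ 0.00010628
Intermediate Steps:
X = 9409 (X = (-3 - 94)² = (-97)² = 9409)
1/X = 1/9409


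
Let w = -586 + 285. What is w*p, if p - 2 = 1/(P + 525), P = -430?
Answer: -57491/95 ≈ -605.17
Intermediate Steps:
p = 191/95 (p = 2 + 1/(-430 + 525) = 2 + 1/95 = 191/95 ≈ 2.0105)
w = -301
w*p = -301*191/95 = -57491/95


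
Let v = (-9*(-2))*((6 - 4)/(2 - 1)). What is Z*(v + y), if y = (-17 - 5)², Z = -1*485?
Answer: -252200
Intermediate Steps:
Z = -485
v = 36 (v = 18*(2/1) = 18*(2*1) = 18*2 = 36)
y = 484 (y = (-22)² = 484)
Z*(v + y) = -485*(36 + 484) = -485*520 = -252200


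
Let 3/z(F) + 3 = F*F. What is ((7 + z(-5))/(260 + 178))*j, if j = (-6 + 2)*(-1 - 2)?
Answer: 157/803 ≈ 0.19552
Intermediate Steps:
z(F) = 3/(-3 + F²) (z(F) = 3/(-3 + F*F) = 3/(-3 + F²))
j = 12 (j = -4*(-3) = 12)
((7 + z(-5))/(260 + 178))*j = ((7 + 3/(-3 + (-5)²))/(260 + 178))*12 = ((7 + 3/(-3 + 25))/438)*12 = ((7 + 3/22)*(1/438))*12 = ((157/22)*(1/438))*12 = (157/9636)*12 = 157/803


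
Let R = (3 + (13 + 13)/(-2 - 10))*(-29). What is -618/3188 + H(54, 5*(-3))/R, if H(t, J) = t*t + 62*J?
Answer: -19038909/231130 ≈ -82.373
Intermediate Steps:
R = -145/6 (R = (3 + 26/(-12))*(-29) = (3 + 26*(-1/12))*(-29) = (3 - 13/6)*(-29) = (⅚)*(-29) = -145/6 ≈ -24.167)
H(t, J) = t² + 62*J
-618/3188 + H(54, 5*(-3))/R = -618/3188 + (54² + 62*(5*(-3)))/(-145/6) = -618*1/3188 + (2916 + 62*(-15))*(-6/145) = -309/1594 + (2916 - 930)*(-6/145) = -309/1594 + 1986*(-6/145) = -309/1594 - 11916/145 = -19038909/231130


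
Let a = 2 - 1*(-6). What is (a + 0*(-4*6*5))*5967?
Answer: 47736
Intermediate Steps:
a = 8 (a = 2 + 6 = 8)
(a + 0*(-4*6*5))*5967 = (8 + 0*(-4*6*5))*5967 = (8 + 0*(-24*5))*5967 = (8 + 0*(-120))*5967 = (8 + 0)*5967 = 8*5967 = 47736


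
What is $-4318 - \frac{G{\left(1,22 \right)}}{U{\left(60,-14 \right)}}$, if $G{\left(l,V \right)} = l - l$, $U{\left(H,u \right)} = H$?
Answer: $-4318$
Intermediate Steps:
$G{\left(l,V \right)} = 0$
$-4318 - \frac{G{\left(1,22 \right)}}{U{\left(60,-14 \right)}} = -4318 - \frac{0}{60} = -4318 - 0 \cdot \frac{1}{60} = -4318 - 0 = -4318 + 0 = -4318$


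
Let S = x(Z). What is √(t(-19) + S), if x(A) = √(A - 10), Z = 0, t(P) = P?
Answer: √(-19 + I*√10) ≈ 0.3615 + 4.3739*I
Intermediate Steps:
x(A) = √(-10 + A)
S = I*√10 (S = √(-10 + 0) = √(-10) = I*√10 ≈ 3.1623*I)
√(t(-19) + S) = √(-19 + I*√10)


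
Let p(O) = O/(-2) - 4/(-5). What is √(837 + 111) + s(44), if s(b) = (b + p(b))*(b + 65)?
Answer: 12426/5 + 2*√237 ≈ 2516.0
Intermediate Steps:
p(O) = ⅘ - O/2 (p(O) = O*(-½) - 4*(-⅕) = -O/2 + ⅘ = ⅘ - O/2)
s(b) = (65 + b)*(⅘ + b/2) (s(b) = (b + (⅘ - b/2))*(b + 65) = (⅘ + b/2)*(65 + b) = (65 + b)*(⅘ + b/2))
√(837 + 111) + s(44) = √(837 + 111) + (52 + (½)*44² + (333/10)*44) = √948 + (52 + (½)*1936 + 7326/5) = 2*√237 + (52 + 968 + 7326/5) = 2*√237 + 12426/5 = 12426/5 + 2*√237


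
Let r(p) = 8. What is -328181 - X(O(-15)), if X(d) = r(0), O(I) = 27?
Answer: -328189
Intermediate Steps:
X(d) = 8
-328181 - X(O(-15)) = -328181 - 1*8 = -328181 - 8 = -328189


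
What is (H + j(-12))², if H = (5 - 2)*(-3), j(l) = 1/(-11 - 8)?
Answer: 29584/361 ≈ 81.950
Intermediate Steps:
j(l) = -1/19 (j(l) = 1/(-19) = -1/19)
H = -9 (H = 3*(-3) = -9)
(H + j(-12))² = (-9 - 1/19)² = (-172/19)² = 29584/361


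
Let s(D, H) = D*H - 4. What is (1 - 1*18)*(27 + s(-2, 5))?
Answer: -221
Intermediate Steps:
s(D, H) = -4 + D*H
(1 - 1*18)*(27 + s(-2, 5)) = (1 - 1*18)*(27 + (-4 - 2*5)) = (1 - 18)*(27 + (-4 - 10)) = -17*(27 - 14) = -17*13 = -221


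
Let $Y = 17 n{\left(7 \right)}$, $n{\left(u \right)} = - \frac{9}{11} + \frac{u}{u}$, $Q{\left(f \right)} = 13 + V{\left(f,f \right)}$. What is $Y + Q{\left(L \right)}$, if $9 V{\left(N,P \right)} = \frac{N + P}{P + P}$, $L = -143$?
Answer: $\frac{1604}{99} \approx 16.202$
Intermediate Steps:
$V{\left(N,P \right)} = \frac{N + P}{18 P}$ ($V{\left(N,P \right)} = \frac{\left(N + P\right) \frac{1}{P + P}}{9} = \frac{\left(N + P\right) \frac{1}{2 P}}{9} = \frac{\frac{1}{2} \frac{1}{P} \left(N + P\right)}{9} = \frac{N + P}{18 P}$)
$Q{\left(f \right)} = \frac{118}{9}$ ($Q{\left(f \right)} = 13 + \frac{f + f}{18 f} = 13 + \frac{2 f}{18 f} = 13 + \frac{1}{9} = \frac{118}{9}$)
$n{\left(u \right)} = \frac{2}{11}$ ($n{\left(u \right)} = \left(-9\right) \frac{1}{11} + 1 = - \frac{9}{11} + 1 = \frac{2}{11}$)
$Y = \frac{34}{11}$ ($Y = 17 \cdot \frac{2}{11} = \frac{34}{11} \approx 3.0909$)
$Y + Q{\left(L \right)} = \frac{34}{11} + \frac{118}{9} = \frac{1604}{99}$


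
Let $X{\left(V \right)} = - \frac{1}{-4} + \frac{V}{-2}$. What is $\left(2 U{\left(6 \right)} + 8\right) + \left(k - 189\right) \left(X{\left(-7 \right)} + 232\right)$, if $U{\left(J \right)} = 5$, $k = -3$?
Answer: $-45246$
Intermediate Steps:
$X{\left(V \right)} = \frac{1}{4} - \frac{V}{2}$ ($X{\left(V \right)} = \left(-1\right) \left(- \frac{1}{4}\right) + V \left(- \frac{1}{2}\right) = \frac{1}{4} - \frac{V}{2}$)
$\left(2 U{\left(6 \right)} + 8\right) + \left(k - 189\right) \left(X{\left(-7 \right)} + 232\right) = \left(2 \cdot 5 + 8\right) + \left(-3 - 189\right) \left(\left(\frac{1}{4} - - \frac{7}{2}\right) + 232\right) = \left(10 + 8\right) - 192 \left(\left(\frac{1}{4} + \frac{7}{2}\right) + 232\right) = 18 - 192 \left(\frac{15}{4} + 232\right) = 18 - 45264 = -45246$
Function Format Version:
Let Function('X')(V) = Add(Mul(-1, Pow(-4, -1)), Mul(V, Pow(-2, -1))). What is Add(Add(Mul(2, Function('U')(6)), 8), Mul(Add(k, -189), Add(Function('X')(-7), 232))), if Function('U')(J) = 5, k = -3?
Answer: -45246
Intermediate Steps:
Function('X')(V) = Add(Rational(1, 4), Mul(Rational(-1, 2), V)) (Function('X')(V) = Add(Mul(-1, Rational(-1, 4)), Mul(V, Rational(-1, 2))) = Add(Rational(1, 4), Mul(Rational(-1, 2), V)))
Add(Add(Mul(2, Function('U')(6)), 8), Mul(Add(k, -189), Add(Function('X')(-7), 232))) = Add(Add(Mul(2, 5), 8), Mul(Add(-3, -189), Add(Add(Rational(1, 4), Mul(Rational(-1, 2), -7)), 232))) = Add(Add(10, 8), Mul(-192, Add(Add(Rational(1, 4), Rational(7, 2)), 232))) = Add(18, Mul(-192, Add(Rational(15, 4), 232))) = Add(18, Mul(-192, Rational(943, 4))) = Add(18, -45264) = -45246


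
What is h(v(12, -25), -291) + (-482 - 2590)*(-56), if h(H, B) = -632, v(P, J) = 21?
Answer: 171400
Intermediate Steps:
h(v(12, -25), -291) + (-482 - 2590)*(-56) = -632 + (-482 - 2590)*(-56) = -632 - 3072*(-56) = -632 + 172032 = 171400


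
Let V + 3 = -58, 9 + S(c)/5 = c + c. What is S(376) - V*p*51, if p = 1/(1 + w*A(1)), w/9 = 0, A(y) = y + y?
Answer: 6826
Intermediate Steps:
A(y) = 2*y
w = 0 (w = 9*0 = 0)
S(c) = -45 + 10*c (S(c) = -45 + 5*(c + c) = -45 + 5*(2*c) = -45 + 10*c)
V = -61 (V = -3 - 58 = -61)
p = 1 (p = 1/(1 + 0*(2*1)) = 1/(1 + 0*2) = 1/(1 + 0) = 1/1 = 1)
S(376) - V*p*51 = (-45 + 10*376) - (-61*1)*51 = (-45 + 3760) - (-61)*51 = 3715 - 1*(-3111) = 3715 + 3111 = 6826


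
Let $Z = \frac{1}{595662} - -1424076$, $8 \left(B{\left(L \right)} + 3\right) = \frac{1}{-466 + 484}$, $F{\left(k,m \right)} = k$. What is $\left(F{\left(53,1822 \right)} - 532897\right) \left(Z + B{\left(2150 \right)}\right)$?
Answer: $- \frac{2711961251992172375}{3573972} \approx -7.5881 \cdot 10^{11}$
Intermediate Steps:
$B{\left(L \right)} = - \frac{431}{144}$ ($B{\left(L \right)} = -3 + \frac{1}{8 \left(-466 + 484\right)} = -3 + \frac{1}{8 \cdot 18} = -3 + \frac{1}{8} \cdot \frac{1}{18} = -3 + \frac{1}{144} = - \frac{431}{144}$)
$Z = \frac{848267958313}{595662}$ ($Z = \frac{1}{595662} + 1424076 = \frac{848267958313}{595662} \approx 1.4241 \cdot 10^{6}$)
$\left(F{\left(53,1822 \right)} - 532897\right) \left(Z + B{\left(2150 \right)}\right) = \left(53 - 532897\right) \left(\frac{848267958313}{595662} - \frac{431}{144}\right) = \left(-532844\right) \frac{20358388211125}{14295888} = - \frac{2711961251992172375}{3573972}$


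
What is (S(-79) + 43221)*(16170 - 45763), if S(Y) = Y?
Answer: -1276701206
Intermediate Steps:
(S(-79) + 43221)*(16170 - 45763) = (-79 + 43221)*(16170 - 45763) = 43142*(-29593) = -1276701206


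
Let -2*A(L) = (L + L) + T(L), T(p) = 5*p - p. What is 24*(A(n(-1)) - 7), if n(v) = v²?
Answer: -240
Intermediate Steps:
T(p) = 4*p
A(L) = -3*L (A(L) = -((L + L) + 4*L)/2 = -(2*L + 4*L)/2 = -3*L)
24*(A(n(-1)) - 7) = 24*(-3*(-1)² - 7) = 24*(-3*1 - 7) = 24*(-3 - 7) = 24*(-10) = -240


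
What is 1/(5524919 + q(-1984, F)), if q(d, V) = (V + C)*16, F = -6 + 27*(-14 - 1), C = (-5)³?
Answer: 1/5516343 ≈ 1.8128e-7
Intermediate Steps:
C = -125
F = -411 (F = -6 + 27*(-15) = -6 - 405 = -411)
q(d, V) = -2000 + 16*V (q(d, V) = (V - 125)*16 = (-125 + V)*16 = -2000 + 16*V)
1/(5524919 + q(-1984, F)) = 1/(5524919 + (-2000 + 16*(-411))) = 1/(5524919 + (-2000 - 6576)) = 1/(5524919 - 8576) = 1/5516343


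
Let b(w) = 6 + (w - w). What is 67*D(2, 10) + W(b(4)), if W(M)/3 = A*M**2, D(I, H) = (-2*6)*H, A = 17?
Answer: -6204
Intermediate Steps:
b(w) = 6 (b(w) = 6 + 0 = 6)
D(I, H) = -12*H
W(M) = 51*M**2 (W(M) = 3*(17*M**2) = 51*M**2)
67*D(2, 10) + W(b(4)) = 67*(-12*10) + 51*6**2 = 67*(-120) + 51*36 = -8040 + 1836 = -6204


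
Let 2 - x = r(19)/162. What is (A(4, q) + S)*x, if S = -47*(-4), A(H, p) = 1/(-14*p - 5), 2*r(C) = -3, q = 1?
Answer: 774907/2052 ≈ 377.63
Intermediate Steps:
r(C) = -3/2 (r(C) = (1/2)*(-3) = -3/2)
A(H, p) = 1/(-5 - 14*p)
x = 217/108 (x = 2 - (-3)/(2*162) = 2 - 1*(-1/108) = 2 + 1/108 = 217/108 ≈ 2.0093)
S = 188
(A(4, q) + S)*x = (-1/(5 + 14*1) + 188)*(217/108) = (-1/(5 + 14) + 188)*(217/108) = (-1/19 + 188)*(217/108) = (3571/19)*(217/108) = 774907/2052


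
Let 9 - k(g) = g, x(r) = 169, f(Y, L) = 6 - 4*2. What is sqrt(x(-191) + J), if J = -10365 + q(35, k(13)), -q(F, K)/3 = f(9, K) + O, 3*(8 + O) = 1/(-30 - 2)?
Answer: 7*I*sqrt(13278)/8 ≈ 100.83*I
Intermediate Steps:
f(Y, L) = -2 (f(Y, L) = 6 - 8 = -2)
k(g) = 9 - g
O = -769/96 (O = -8 + 1/(3*(-30 - 2)) = -8 + (1/3)/(-32) = -8 + (1/3)*(-1/32) = -8 - 1/96 = -769/96 ≈ -8.0104)
q(F, K) = 961/32 (q(F, K) = -3*(-2 - 769/96) = -3*(-961/96) = 961/32)
J = -330719/32 (J = -10365 + 961/32 = -330719/32 ≈ -10335.)
sqrt(x(-191) + J) = sqrt(169 - 330719/32) = sqrt(-325311/32) = 7*I*sqrt(13278)/8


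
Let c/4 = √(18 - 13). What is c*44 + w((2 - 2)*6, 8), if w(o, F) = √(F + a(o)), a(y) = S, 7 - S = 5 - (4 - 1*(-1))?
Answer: √15 + 176*√5 ≈ 397.42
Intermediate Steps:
S = 7 (S = 7 - (5 - (4 - 1*(-1))) = 7 - (5 - (4 + 1)) = 7 - (5 - 1*5) = 7 - (5 - 5) = 7 - 1*0 = 7 + 0 = 7)
a(y) = 7
w(o, F) = √(7 + F) (w(o, F) = √(F + 7) = √(7 + F))
c = 4*√5 (c = 4*√(18 - 13) = 4*√5 ≈ 8.9443)
c*44 + w((2 - 2)*6, 8) = (4*√5)*44 + √(7 + 8) = 176*√5 + √15 = √15 + 176*√5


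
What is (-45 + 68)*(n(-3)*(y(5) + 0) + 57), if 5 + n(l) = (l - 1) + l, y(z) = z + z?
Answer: -1449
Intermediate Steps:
y(z) = 2*z
n(l) = -6 + 2*l (n(l) = -5 + ((l - 1) + l) = -5 + ((-1 + l) + l) = -5 + (-1 + 2*l) = -6 + 2*l)
(-45 + 68)*(n(-3)*(y(5) + 0) + 57) = (-45 + 68)*((-6 + 2*(-3))*(2*5 + 0) + 57) = 23*((-6 - 6)*(10 + 0) + 57) = 23*(-12*10 + 57) = 23*(-120 + 57) = 23*(-63) = -1449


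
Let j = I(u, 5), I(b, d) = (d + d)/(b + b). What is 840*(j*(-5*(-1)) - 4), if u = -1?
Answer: -24360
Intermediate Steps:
I(b, d) = d/b (I(b, d) = (2*d)/((2*b)) = (2*d)*(1/(2*b)) = d/b)
j = -5 (j = 5/(-1) = 5*(-1) = -5)
840*(j*(-5*(-1)) - 4) = 840*(-(-25)*(-1) - 4) = 840*(-5*5 - 4) = 840*(-25 - 4) = 840*(-29) = -24360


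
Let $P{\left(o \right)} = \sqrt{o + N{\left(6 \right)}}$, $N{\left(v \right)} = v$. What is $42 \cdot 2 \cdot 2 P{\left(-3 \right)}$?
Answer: $168 \sqrt{3} \approx 290.98$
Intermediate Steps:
$P{\left(o \right)} = \sqrt{6 + o}$ ($P{\left(o \right)} = \sqrt{o + 6} = \sqrt{6 + o}$)
$42 \cdot 2 \cdot 2 P{\left(-3 \right)} = 42 \cdot 2 \cdot 2 \sqrt{6 - 3} = 42 \cdot 4 \sqrt{3} = 168 \sqrt{3}$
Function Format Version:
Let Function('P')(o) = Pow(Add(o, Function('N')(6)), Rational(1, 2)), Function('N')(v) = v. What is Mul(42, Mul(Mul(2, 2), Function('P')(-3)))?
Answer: Mul(168, Pow(3, Rational(1, 2))) ≈ 290.98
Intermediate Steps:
Function('P')(o) = Pow(Add(6, o), Rational(1, 2)) (Function('P')(o) = Pow(Add(o, 6), Rational(1, 2)) = Pow(Add(6, o), Rational(1, 2)))
Mul(42, Mul(Mul(2, 2), Function('P')(-3))) = Mul(42, Mul(Mul(2, 2), Pow(Add(6, -3), Rational(1, 2)))) = Mul(42, Mul(4, Pow(3, Rational(1, 2)))) = Mul(168, Pow(3, Rational(1, 2)))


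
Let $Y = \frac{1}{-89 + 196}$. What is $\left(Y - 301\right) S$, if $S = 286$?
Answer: $- \frac{9210916}{107} \approx -86083.0$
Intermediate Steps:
$Y = \frac{1}{107} \approx 0.0093458$
$\left(Y - 301\right) S = \left(\frac{1}{107} - 301\right) 286 = \left(- \frac{32206}{107}\right) 286 = - \frac{9210916}{107}$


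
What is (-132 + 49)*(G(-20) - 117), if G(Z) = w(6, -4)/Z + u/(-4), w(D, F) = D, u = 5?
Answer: 196793/20 ≈ 9839.7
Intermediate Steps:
G(Z) = -5/4 + 6/Z (G(Z) = 6/Z + 5/(-4) = 6/Z + 5*(-¼) = 6/Z - 5/4 = -5/4 + 6/Z)
(-132 + 49)*(G(-20) - 117) = (-132 + 49)*((-5/4 + 6/(-20)) - 117) = -83*((-5/4 + 6*(-1/20)) - 117) = -83*((-5/4 - 3/10) - 117) = -83*(-31/20 - 117) = -83*(-2371/20) = 196793/20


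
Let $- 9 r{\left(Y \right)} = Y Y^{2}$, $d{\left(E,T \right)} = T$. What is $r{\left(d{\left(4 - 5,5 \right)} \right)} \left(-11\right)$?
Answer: $\frac{1375}{9} \approx 152.78$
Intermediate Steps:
$r{\left(Y \right)} = - \frac{Y^{3}}{9}$ ($r{\left(Y \right)} = - \frac{Y Y^{2}}{9} = - \frac{Y^{3}}{9}$)
$r{\left(d{\left(4 - 5,5 \right)} \right)} \left(-11\right) = - \frac{5^{3}}{9} \left(-11\right) = \left(- \frac{1}{9}\right) 125 \left(-11\right) = \left(- \frac{125}{9}\right) \left(-11\right) = \frac{1375}{9}$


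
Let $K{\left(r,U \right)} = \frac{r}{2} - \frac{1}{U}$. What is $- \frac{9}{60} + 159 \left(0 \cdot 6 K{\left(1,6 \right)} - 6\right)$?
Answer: $- \frac{19083}{20} \approx -954.15$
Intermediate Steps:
$K{\left(r,U \right)} = \frac{r}{2} - \frac{1}{U}$ ($K{\left(r,U \right)} = r \frac{1}{2} - \frac{1}{U} = \frac{r}{2} - \frac{1}{U}$)
$- \frac{9}{60} + 159 \left(0 \cdot 6 K{\left(1,6 \right)} - 6\right) = - \frac{9}{60} + 159 \left(0 \cdot 6 \left(\frac{1}{2} \cdot 1 - \frac{1}{6}\right) - 6\right) = \left(-9\right) \frac{1}{60} + 159 \left(0 \left(\frac{1}{2} - \frac{1}{6}\right) - 6\right) = - \frac{3}{20} + 159 \left(0 \left(\frac{1}{2} - \frac{1}{6}\right) - 6\right) = - \frac{3}{20} + 159 \left(0 \cdot \frac{1}{3} - 6\right) = - \frac{3}{20} + 159 \left(0 - 6\right) = - \frac{3}{20} + 159 \left(-6\right) = - \frac{3}{20} - 954 = - \frac{19083}{20}$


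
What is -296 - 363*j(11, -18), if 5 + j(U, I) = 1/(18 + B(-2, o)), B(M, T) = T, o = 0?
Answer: 8993/6 ≈ 1498.8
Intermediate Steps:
j(U, I) = -89/18 (j(U, I) = -5 + 1/(18 + 0) = -5 + 1/18 = -89/18)
-296 - 363*j(11, -18) = -296 - 363*(-89/18) = -296 + 10769/6 = 8993/6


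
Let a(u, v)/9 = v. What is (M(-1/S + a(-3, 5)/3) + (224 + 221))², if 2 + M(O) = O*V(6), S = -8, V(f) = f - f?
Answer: 196249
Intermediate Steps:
V(f) = 0
a(u, v) = 9*v
M(O) = -2 (M(O) = -2 + O*0 = -2 + 0 = -2)
(M(-1/S + a(-3, 5)/3) + (224 + 221))² = (-2 + (224 + 221))² = (-2 + 445)² = 443² = 196249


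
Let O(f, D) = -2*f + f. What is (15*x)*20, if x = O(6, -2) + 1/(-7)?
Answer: -12900/7 ≈ -1842.9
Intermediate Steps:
O(f, D) = -f
x = -43/7 (x = -1*6 + 1/(-7) = -6 - ⅐ = -43/7 ≈ -6.1429)
(15*x)*20 = (15*(-43/7))*20 = -645/7*20 = -12900/7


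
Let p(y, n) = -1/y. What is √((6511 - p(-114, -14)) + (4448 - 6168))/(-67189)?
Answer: -√62263722/7659546 ≈ -0.0010302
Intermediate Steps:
√((6511 - p(-114, -14)) + (4448 - 6168))/(-67189) = √((6511 - (-1)/(-114)) + (4448 - 6168))/(-67189) = √((6511 - (-1)*(-1)/114) - 1720)*(-1/67189) = √((6511 - 1*1/114) - 1720)*(-1/67189) = √((6511 - 1/114) - 1720)*(-1/67189) = √(742253/114 - 1720)*(-1/67189) = √(546173/114)*(-1/67189) = (√62263722/114)*(-1/67189) = -√62263722/7659546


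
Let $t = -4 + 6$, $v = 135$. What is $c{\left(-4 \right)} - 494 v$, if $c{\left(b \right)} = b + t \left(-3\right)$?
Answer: $-66700$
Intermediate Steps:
$t = 2$
$c{\left(b \right)} = -6 + b$ ($c{\left(b \right)} = b + 2 \left(-3\right) = b - 6 = -6 + b$)
$c{\left(-4 \right)} - 494 v = \left(-6 - 4\right) - 66690 = -10 - 66690 = -66700$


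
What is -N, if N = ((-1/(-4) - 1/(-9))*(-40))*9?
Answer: 130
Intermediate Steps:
N = -130 (N = ((-1*(-¼) - 1*(-⅑))*(-40))*9 = ((¼ + ⅑)*(-40))*9 = ((13/36)*(-40))*9 = -130/9*9 = -130)
-N = -1*(-130) = 130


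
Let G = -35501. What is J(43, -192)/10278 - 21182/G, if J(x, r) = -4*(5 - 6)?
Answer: 108925300/182439639 ≈ 0.59705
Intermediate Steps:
J(x, r) = 4 (J(x, r) = -4*(-1) = 4)
J(43, -192)/10278 - 21182/G = 4/10278 - 21182/(-35501) = 4*(1/10278) - 21182*(-1/35501) = 2/5139 + 21182/35501 = 108925300/182439639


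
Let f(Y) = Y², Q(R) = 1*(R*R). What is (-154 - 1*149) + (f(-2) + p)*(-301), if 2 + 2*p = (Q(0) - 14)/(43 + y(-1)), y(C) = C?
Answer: -6935/6 ≈ -1155.8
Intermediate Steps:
Q(R) = R² (Q(R) = 1*R² = R²)
p = -7/6 (p = -1 + ((0² - 14)/(43 - 1))/2 = -1 + ((0 - 14)/42)/2 = -1 + (-14*1/42)/2 = -1 + (½)*(-⅓) = -1 - ⅙ = -7/6 ≈ -1.1667)
(-154 - 1*149) + (f(-2) + p)*(-301) = (-154 - 1*149) + ((-2)² - 7/6)*(-301) = (-154 - 149) + (4 - 7/6)*(-301) = -303 + (17/6)*(-301) = -303 - 5117/6 = -6935/6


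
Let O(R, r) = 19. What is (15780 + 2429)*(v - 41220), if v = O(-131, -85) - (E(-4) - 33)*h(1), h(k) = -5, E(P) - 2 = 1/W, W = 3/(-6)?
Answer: -753233494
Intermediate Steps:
W = -½ (W = 3*(-⅙) = -½ ≈ -0.50000)
E(P) = 0 (E(P) = 2 + 1/(-½) = 2 - 2 = 0)
v = -146 (v = 19 - (0 - 33)*(-5) = 19 - (-33)*(-5) = 19 - 1*165 = 19 - 165 = -146)
(15780 + 2429)*(v - 41220) = (15780 + 2429)*(-146 - 41220) = 18209*(-41366) = -753233494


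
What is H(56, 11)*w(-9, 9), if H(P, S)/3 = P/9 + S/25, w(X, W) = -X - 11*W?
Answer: -8994/5 ≈ -1798.8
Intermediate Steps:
H(P, S) = P/3 + 3*S/25 (H(P, S) = 3*(P/9 + S/25) = P/3 + 3*S/25)
H(56, 11)*w(-9, 9) = ((⅓)*56 + (3/25)*11)*(-1*(-9) - 11*9) = (56/3 + 33/25)*(9 - 99) = (1499/75)*(-90) = -8994/5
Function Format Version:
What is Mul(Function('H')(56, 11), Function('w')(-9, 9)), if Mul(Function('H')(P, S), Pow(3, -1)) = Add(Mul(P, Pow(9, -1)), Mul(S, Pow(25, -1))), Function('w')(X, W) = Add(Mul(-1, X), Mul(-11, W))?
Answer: Rational(-8994, 5) ≈ -1798.8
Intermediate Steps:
Function('H')(P, S) = Add(Mul(Rational(1, 3), P), Mul(Rational(3, 25), S)) (Function('H')(P, S) = Mul(3, Add(Mul(P, Pow(9, -1)), Mul(S, Pow(25, -1)))) = Mul(3, Add(Mul(P, Rational(1, 9)), Mul(S, Rational(1, 25)))) = Mul(3, Add(Mul(Rational(1, 9), P), Mul(Rational(1, 25), S))) = Add(Mul(Rational(1, 3), P), Mul(Rational(3, 25), S)))
Mul(Function('H')(56, 11), Function('w')(-9, 9)) = Mul(Add(Mul(Rational(1, 3), 56), Mul(Rational(3, 25), 11)), Add(Mul(-1, -9), Mul(-11, 9))) = Mul(Add(Rational(56, 3), Rational(33, 25)), Add(9, -99)) = Mul(Rational(1499, 75), -90) = Rational(-8994, 5)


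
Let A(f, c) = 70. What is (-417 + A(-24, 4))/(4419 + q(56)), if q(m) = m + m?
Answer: -347/4531 ≈ -0.076584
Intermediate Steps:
q(m) = 2*m
(-417 + A(-24, 4))/(4419 + q(56)) = (-417 + 70)/(4419 + 2*56) = -347/(4419 + 112) = -347/4531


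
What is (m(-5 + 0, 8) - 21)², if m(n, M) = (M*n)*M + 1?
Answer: 115600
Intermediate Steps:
m(n, M) = 1 + n*M² (m(n, M) = n*M² + 1 = 1 + n*M²)
(m(-5 + 0, 8) - 21)² = ((1 + (-5 + 0)*8²) - 21)² = ((1 - 5*64) - 21)² = ((1 - 320) - 21)² = (-319 - 21)² = (-340)² = 115600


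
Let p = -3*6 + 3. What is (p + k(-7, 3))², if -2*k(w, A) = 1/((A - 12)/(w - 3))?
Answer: 19600/81 ≈ 241.98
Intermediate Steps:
k(w, A) = -(-3 + w)/(2*(-12 + A)) (k(w, A) = -(w - 3)/(A - 12)/2 = -(-3 + w)/(-12 + A)/2 = -(-3 + w)/(2*(-12 + A)))
p = -15 (p = -18 + 3 = -15)
(p + k(-7, 3))² = (-15 + (3 - 1*(-7))/(2*(-12 + 3)))² = (-15 + (½)*(3 + 7)/(-9))² = (-15 + (½)*(-⅑)*10)² = (-15 - 5/9)² = (-140/9)² = 19600/81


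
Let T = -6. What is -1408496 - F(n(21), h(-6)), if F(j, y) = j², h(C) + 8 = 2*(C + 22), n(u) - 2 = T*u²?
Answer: -8399232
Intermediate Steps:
n(u) = 2 - 6*u²
h(C) = 36 + 2*C (h(C) = -8 + 2*(C + 22) = -8 + 2*(22 + C) = -8 + (44 + 2*C) = 36 + 2*C)
-1408496 - F(n(21), h(-6)) = -1408496 - (2 - 6*21²)² = -1408496 - (2 - 6*441)² = -1408496 - (2 - 2646)² = -1408496 - 1*(-2644)² = -1408496 - 1*6990736 = -1408496 - 6990736 = -8399232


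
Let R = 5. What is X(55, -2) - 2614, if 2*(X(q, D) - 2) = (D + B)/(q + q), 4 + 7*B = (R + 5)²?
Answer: -2011199/770 ≈ -2611.9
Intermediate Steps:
B = 96/7 (B = -4/7 + (5 + 5)²/7 = -4/7 + (⅐)*10² = -4/7 + (⅐)*100 = -4/7 + 100/7 = 96/7 ≈ 13.714)
X(q, D) = 2 + (96/7 + D)/(4*q) (X(q, D) = 2 + ((D + 96/7)/(q + q))/2 = 2 + ((96/7 + D)/((2*q)))/2 = 2 + ((96/7 + D)*(1/(2*q)))/2 = 2 + ((96/7 + D)/(2*q))/2 = 2 + (96/7 + D)/(4*q))
X(55, -2) - 2614 = (1/28)*(96 + 7*(-2) + 56*55)/55 - 2614 = (1/28)*(1/55)*(96 - 14 + 3080) - 2614 = (1/28)*(1/55)*3162 - 2614 = 1581/770 - 2614 = -2011199/770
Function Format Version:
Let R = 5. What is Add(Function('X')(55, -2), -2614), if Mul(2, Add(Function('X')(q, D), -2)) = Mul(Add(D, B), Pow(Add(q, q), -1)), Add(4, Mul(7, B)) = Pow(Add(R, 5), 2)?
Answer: Rational(-2011199, 770) ≈ -2611.9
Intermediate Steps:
B = Rational(96, 7) (B = Add(Rational(-4, 7), Mul(Rational(1, 7), Pow(Add(5, 5), 2))) = Add(Rational(-4, 7), Mul(Rational(1, 7), Pow(10, 2))) = Add(Rational(-4, 7), Mul(Rational(1, 7), 100)) = Add(Rational(-4, 7), Rational(100, 7)) = Rational(96, 7) ≈ 13.714)
Function('X')(q, D) = Add(2, Mul(Rational(1, 4), Pow(q, -1), Add(Rational(96, 7), D))) (Function('X')(q, D) = Add(2, Mul(Rational(1, 2), Mul(Add(D, Rational(96, 7)), Pow(Add(q, q), -1)))) = Add(2, Mul(Rational(1, 2), Mul(Add(Rational(96, 7), D), Pow(Mul(2, q), -1)))) = Add(2, Mul(Rational(1, 2), Mul(Add(Rational(96, 7), D), Mul(Rational(1, 2), Pow(q, -1))))) = Add(2, Mul(Rational(1, 2), Mul(Rational(1, 2), Pow(q, -1), Add(Rational(96, 7), D)))) = Add(2, Mul(Rational(1, 4), Pow(q, -1), Add(Rational(96, 7), D))))
Add(Function('X')(55, -2), -2614) = Add(Mul(Rational(1, 28), Pow(55, -1), Add(96, Mul(7, -2), Mul(56, 55))), -2614) = Add(Mul(Rational(1, 28), Rational(1, 55), Add(96, -14, 3080)), -2614) = Add(Mul(Rational(1, 28), Rational(1, 55), 3162), -2614) = Add(Rational(1581, 770), -2614) = Rational(-2011199, 770)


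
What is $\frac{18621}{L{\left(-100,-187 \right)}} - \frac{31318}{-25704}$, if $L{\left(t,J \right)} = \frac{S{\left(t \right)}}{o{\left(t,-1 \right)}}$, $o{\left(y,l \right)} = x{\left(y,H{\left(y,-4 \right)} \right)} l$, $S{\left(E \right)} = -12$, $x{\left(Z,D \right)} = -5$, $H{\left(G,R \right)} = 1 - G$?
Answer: $- \frac{3560707}{459} \approx -7757.5$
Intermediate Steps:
$o{\left(y,l \right)} = - 5 l$
$L{\left(t,J \right)} = - \frac{12}{5}$ ($L{\left(t,J \right)} = - \frac{12}{\left(-5\right) \left(-1\right)} = - \frac{12}{5}$)
$\frac{18621}{L{\left(-100,-187 \right)}} - \frac{31318}{-25704} = \frac{18621}{- \frac{12}{5}} - \frac{31318}{-25704} = 18621 \left(- \frac{5}{12}\right) - - \frac{2237}{1836} = - \frac{31035}{4} + \frac{2237}{1836} = - \frac{3560707}{459}$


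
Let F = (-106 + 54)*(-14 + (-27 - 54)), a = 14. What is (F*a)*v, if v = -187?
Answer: -12932920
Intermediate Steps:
F = 4940 (F = -52*(-14 - 81) = -52*(-95) = 4940)
(F*a)*v = (4940*14)*(-187) = 69160*(-187) = -12932920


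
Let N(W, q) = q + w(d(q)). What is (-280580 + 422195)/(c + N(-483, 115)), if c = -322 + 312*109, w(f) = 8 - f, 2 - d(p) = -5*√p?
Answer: 4787578305/1142910374 + 708075*√115/1142910374 ≈ 4.1956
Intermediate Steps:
d(p) = 2 + 5*√p (d(p) = 2 - (-5)*√p = 2 + 5*√p)
c = 33686 (c = -322 + 34008 = 33686)
N(W, q) = 6 + q - 5*√q (N(W, q) = q + (8 - (2 + 5*√q)) = q + (8 + (-2 - 5*√q)) = q + (6 - 5*√q) = 6 + q - 5*√q)
(-280580 + 422195)/(c + N(-483, 115)) = (-280580 + 422195)/(33686 + (6 + 115 - 5*√115)) = 141615/(33686 + (121 - 5*√115)) = 141615/(33807 - 5*√115)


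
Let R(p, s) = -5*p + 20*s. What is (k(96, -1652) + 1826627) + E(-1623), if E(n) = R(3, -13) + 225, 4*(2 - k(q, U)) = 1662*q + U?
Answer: 1787104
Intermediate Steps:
k(q, U) = 2 - 831*q/2 - U/4 (k(q, U) = 2 - (1662*q + U)/4 = 2 - (U + 1662*q)/4 = 2 + (-831*q/2 - U/4) = 2 - 831*q/2 - U/4)
E(n) = -50 (E(n) = (-5*3 + 20*(-13)) + 225 = (-15 - 260) + 225 = -275 + 225 = -50)
(k(96, -1652) + 1826627) + E(-1623) = ((2 - 831/2*96 - ¼*(-1652)) + 1826627) - 50 = ((2 - 39888 + 413) + 1826627) - 50 = (-39473 + 1826627) - 50 = 1787154 - 50 = 1787104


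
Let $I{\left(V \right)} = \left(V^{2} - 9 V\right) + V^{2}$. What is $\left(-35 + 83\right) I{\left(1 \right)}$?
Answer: $-336$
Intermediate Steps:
$I{\left(V \right)} = - 9 V + 2 V^{2}$
$\left(-35 + 83\right) I{\left(1 \right)} = \left(-35 + 83\right) 1 \left(-9 + 2 \cdot 1\right) = 48 \cdot 1 \left(-9 + 2\right) = 48 \cdot 1 \left(-7\right) = 48 \left(-7\right) = -336$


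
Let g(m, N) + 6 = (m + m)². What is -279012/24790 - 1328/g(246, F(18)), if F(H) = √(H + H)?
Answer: -16892501954/1500154455 ≈ -11.261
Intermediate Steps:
F(H) = √2*√H (F(H) = √(2*H) = √2*√H)
g(m, N) = -6 + 4*m² (g(m, N) = -6 + (m + m)² = -6 + (2*m)² = -6 + 4*m²)
-279012/24790 - 1328/g(246, F(18)) = -279012/24790 - 1328/(-6 + 4*246²) = -279012*1/24790 - 1328/(-6 + 4*60516) = -139506/12395 - 1328/(-6 + 242064) = -139506/12395 - 1328/242058 = -139506/12395 - 1328*1/242058 = -139506/12395 - 664/121029 = -16892501954/1500154455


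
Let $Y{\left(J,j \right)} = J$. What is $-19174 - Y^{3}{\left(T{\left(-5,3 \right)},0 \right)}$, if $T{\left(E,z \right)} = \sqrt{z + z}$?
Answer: $-19174 - 6 \sqrt{6} \approx -19189.0$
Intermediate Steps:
$T{\left(E,z \right)} = \sqrt{2} \sqrt{z}$ ($T{\left(E,z \right)} = \sqrt{2 z} = \sqrt{2} \sqrt{z}$)
$-19174 - Y^{3}{\left(T{\left(-5,3 \right)},0 \right)} = -19174 - \left(\sqrt{2} \sqrt{3}\right)^{3} = -19174 - \left(\sqrt{6}\right)^{3} = -19174 - 6 \sqrt{6}$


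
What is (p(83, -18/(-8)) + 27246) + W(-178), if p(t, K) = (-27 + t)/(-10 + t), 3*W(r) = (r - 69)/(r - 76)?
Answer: 1515646699/55626 ≈ 27247.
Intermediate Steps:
W(r) = (-69 + r)/(3*(-76 + r)) (W(r) = ((r - 69)/(r - 76))/3 = ((-69 + r)/(-76 + r))/3 = (-69 + r)/(3*(-76 + r)))
p(t, K) = (-27 + t)/(-10 + t)
(p(83, -18/(-8)) + 27246) + W(-178) = ((-27 + 83)/(-10 + 83) + 27246) + (-69 - 178)/(3*(-76 - 178)) = (56/73 + 27246) + (⅓)*(-247)/(-254) = ((1/73)*56 + 27246) + (⅓)*(-1/254)*(-247) = (56/73 + 27246) + 247/762 = 1989014/73 + 247/762 = 1515646699/55626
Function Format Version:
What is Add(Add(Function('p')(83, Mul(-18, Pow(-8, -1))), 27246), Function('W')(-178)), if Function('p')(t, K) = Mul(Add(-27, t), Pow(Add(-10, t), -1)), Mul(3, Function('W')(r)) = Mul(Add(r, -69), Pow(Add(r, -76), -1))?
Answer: Rational(1515646699, 55626) ≈ 27247.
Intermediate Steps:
Function('W')(r) = Mul(Rational(1, 3), Pow(Add(-76, r), -1), Add(-69, r)) (Function('W')(r) = Mul(Rational(1, 3), Mul(Add(r, -69), Pow(Add(r, -76), -1))) = Mul(Rational(1, 3), Mul(Add(-69, r), Pow(Add(-76, r), -1))) = Mul(Rational(1, 3), Mul(Pow(Add(-76, r), -1), Add(-69, r))) = Mul(Rational(1, 3), Pow(Add(-76, r), -1), Add(-69, r)))
Function('p')(t, K) = Mul(Pow(Add(-10, t), -1), Add(-27, t))
Add(Add(Function('p')(83, Mul(-18, Pow(-8, -1))), 27246), Function('W')(-178)) = Add(Add(Mul(Pow(Add(-10, 83), -1), Add(-27, 83)), 27246), Mul(Rational(1, 3), Pow(Add(-76, -178), -1), Add(-69, -178))) = Add(Add(Mul(Pow(73, -1), 56), 27246), Mul(Rational(1, 3), Pow(-254, -1), -247)) = Add(Add(Mul(Rational(1, 73), 56), 27246), Mul(Rational(1, 3), Rational(-1, 254), -247)) = Add(Add(Rational(56, 73), 27246), Rational(247, 762)) = Add(Rational(1989014, 73), Rational(247, 762)) = Rational(1515646699, 55626)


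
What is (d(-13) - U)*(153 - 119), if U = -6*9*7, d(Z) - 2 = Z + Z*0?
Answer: 12478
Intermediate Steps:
d(Z) = 2 + Z (d(Z) = 2 + (Z + Z*0) = 2 + (Z + 0) = 2 + Z)
U = -378 (U = -54*7 = -378)
(d(-13) - U)*(153 - 119) = ((2 - 13) - 1*(-378))*(153 - 119) = (-11 + 378)*34 = 367*34 = 12478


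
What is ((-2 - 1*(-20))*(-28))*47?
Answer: -23688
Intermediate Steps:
((-2 - 1*(-20))*(-28))*47 = ((-2 + 20)*(-28))*47 = (18*(-28))*47 = -504*47 = -23688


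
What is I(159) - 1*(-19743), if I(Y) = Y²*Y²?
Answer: 639148704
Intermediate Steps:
I(Y) = Y⁴
I(159) - 1*(-19743) = 159⁴ - 1*(-19743) = 639128961 + 19743 = 639148704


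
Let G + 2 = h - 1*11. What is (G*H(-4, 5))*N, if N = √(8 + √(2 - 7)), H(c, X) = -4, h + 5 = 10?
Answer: 32*√(8 + I*√5) ≈ 91.373 + 12.53*I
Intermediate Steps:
h = 5 (h = -5 + 10 = 5)
G = -8 (G = -2 + (5 - 1*11) = -2 + (5 - 11) = -2 - 6 = -8)
N = √(8 + I*√5) (N = √(8 + √(-5)) = √(8 + I*√5) ≈ 2.8554 + 0.39155*I)
(G*H(-4, 5))*N = (-8*(-4))*√(8 + I*√5) = 32*√(8 + I*√5)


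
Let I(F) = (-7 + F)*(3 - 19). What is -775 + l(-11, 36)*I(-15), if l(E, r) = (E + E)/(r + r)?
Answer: -7943/9 ≈ -882.56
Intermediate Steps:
I(F) = 112 - 16*F (I(F) = (-7 + F)*(-16) = 112 - 16*F)
l(E, r) = E/r (l(E, r) = (2*E)/((2*r)) = (2*E)*(1/(2*r)) = E/r)
-775 + l(-11, 36)*I(-15) = -775 + (-11/36)*(112 - 16*(-15)) = -775 + (-11*1/36)*(112 + 240) = -775 - 11/36*352 = -775 - 968/9 = -7943/9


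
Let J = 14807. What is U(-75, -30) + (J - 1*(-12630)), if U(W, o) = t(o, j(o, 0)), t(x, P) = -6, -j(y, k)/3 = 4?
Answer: 27431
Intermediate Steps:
j(y, k) = -12 (j(y, k) = -3*4 = -12)
U(W, o) = -6
U(-75, -30) + (J - 1*(-12630)) = -6 + (14807 - 1*(-12630)) = -6 + (14807 + 12630) = -6 + 27437 = 27431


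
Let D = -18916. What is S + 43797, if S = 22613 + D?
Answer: 47494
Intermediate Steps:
S = 3697 (S = 22613 - 18916 = 3697)
S + 43797 = 3697 + 43797 = 47494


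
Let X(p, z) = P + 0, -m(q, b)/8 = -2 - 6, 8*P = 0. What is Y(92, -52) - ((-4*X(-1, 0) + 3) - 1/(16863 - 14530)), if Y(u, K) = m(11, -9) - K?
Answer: 263630/2333 ≈ 113.00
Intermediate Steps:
P = 0 (P = (⅛)*0 = 0)
m(q, b) = 64 (m(q, b) = -8*(-2 - 6) = -8*(-8) = 64)
Y(u, K) = 64 - K
X(p, z) = 0 (X(p, z) = 0 + 0 = 0)
Y(92, -52) - ((-4*X(-1, 0) + 3) - 1/(16863 - 14530)) = (64 - 1*(-52)) - ((-4*0 + 3) - 1/(16863 - 14530)) = (64 + 52) - ((0 + 3) - 1/2333) = 116 - (3 - 1*1/2333) = 116 - (3 - 1/2333) = 116 - 1*6998/2333 = 116 - 6998/2333 = 263630/2333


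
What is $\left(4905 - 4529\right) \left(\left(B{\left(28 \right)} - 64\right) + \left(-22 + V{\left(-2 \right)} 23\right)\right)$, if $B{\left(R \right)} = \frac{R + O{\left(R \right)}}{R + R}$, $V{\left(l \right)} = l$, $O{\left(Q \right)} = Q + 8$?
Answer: $- \frac{344416}{7} \approx -49202.0$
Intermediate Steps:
$O{\left(Q \right)} = 8 + Q$
$B{\left(R \right)} = \frac{8 + 2 R}{2 R}$ ($B{\left(R \right)} = \frac{R + \left(8 + R\right)}{R + R} = \frac{8 + 2 R}{2 R}$)
$\left(4905 - 4529\right) \left(\left(B{\left(28 \right)} - 64\right) + \left(-22 + V{\left(-2 \right)} 23\right)\right) = \left(4905 - 4529\right) \left(\left(\frac{4 + 28}{28} - 64\right) - 68\right) = 376 \left(\left(\frac{1}{28} \cdot 32 - 64\right) - 68\right) = 376 \left(\left(\frac{8}{7} - 64\right) - 68\right) = 376 \left(- \frac{440}{7} - 68\right) = 376 \left(- \frac{916}{7}\right) = - \frac{344416}{7}$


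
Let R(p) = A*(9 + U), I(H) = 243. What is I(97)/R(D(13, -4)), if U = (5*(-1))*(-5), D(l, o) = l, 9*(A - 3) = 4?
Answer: 2187/1054 ≈ 2.0750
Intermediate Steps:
A = 31/9 (A = 3 + (⅑)*4 = 3 + 4/9 = 31/9 ≈ 3.4444)
U = 25 (U = -5*(-5) = 25)
R(p) = 1054/9 (R(p) = 31*(9 + 25)/9 = (31/9)*34 = 1054/9)
I(97)/R(D(13, -4)) = 243/(1054/9) = 243*(9/1054) = 2187/1054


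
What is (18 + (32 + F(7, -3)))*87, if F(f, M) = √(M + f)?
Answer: 4524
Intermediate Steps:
(18 + (32 + F(7, -3)))*87 = (18 + (32 + √(-3 + 7)))*87 = (18 + (32 + √4))*87 = (18 + (32 + 2))*87 = (18 + 34)*87 = 52*87 = 4524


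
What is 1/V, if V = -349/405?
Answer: -405/349 ≈ -1.1605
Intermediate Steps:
V = -349/405 (V = -349*1/405 = -349/405 ≈ -0.86173)
1/V = 1/(-349/405) = -405/349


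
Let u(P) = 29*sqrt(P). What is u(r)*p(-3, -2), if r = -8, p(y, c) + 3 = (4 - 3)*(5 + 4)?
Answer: 348*I*sqrt(2) ≈ 492.15*I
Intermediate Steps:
p(y, c) = 6 (p(y, c) = -3 + (4 - 3)*(5 + 4) = -3 + 1*9 = -3 + 9 = 6)
u(r)*p(-3, -2) = (29*sqrt(-8))*6 = (29*(2*I*sqrt(2)))*6 = (58*I*sqrt(2))*6 = 348*I*sqrt(2)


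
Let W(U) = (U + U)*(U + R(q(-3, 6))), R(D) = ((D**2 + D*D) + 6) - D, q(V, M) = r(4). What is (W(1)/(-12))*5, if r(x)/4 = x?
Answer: -2515/6 ≈ -419.17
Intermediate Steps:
r(x) = 4*x
q(V, M) = 16 (q(V, M) = 4*4 = 16)
R(D) = 6 - D + 2*D**2 (R(D) = ((D**2 + D**2) + 6) - D = (2*D**2 + 6) - D = (6 + 2*D**2) - D = 6 - D + 2*D**2)
W(U) = 2*U*(502 + U) (W(U) = (U + U)*(U + (6 - 1*16 + 2*16**2)) = (2*U)*(U + (6 - 16 + 2*256)) = (2*U)*(U + (6 - 16 + 512)) = (2*U)*(U + 502) = (2*U)*(502 + U) = 2*U*(502 + U))
(W(1)/(-12))*5 = ((2*1*(502 + 1))/(-12))*5 = ((2*1*503)*(-1/12))*5 = (1006*(-1/12))*5 = -503/6*5 = -2515/6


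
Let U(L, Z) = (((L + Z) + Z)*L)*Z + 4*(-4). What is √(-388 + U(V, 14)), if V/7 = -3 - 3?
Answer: 2*√1957 ≈ 88.476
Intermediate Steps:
V = -42 (V = 7*(-3 - 3) = 7*(-6) = -42)
U(L, Z) = -16 + L*Z*(L + 2*Z) (U(L, Z) = ((L + 2*Z)*L)*Z - 16 = (L*(L + 2*Z))*Z - 16 = L*Z*(L + 2*Z) - 16 = -16 + L*Z*(L + 2*Z))
√(-388 + U(V, 14)) = √(-388 + (-16 + 14*(-42)² + 2*(-42)*14²)) = √(-388 + (-16 + 14*1764 + 2*(-42)*196)) = √(-388 + (-16 + 24696 - 16464)) = √(-388 + 8216) = √7828 = 2*√1957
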